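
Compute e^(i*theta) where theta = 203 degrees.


cos(203°) = -0.9205
sin(203°) = -0.3907

e^(i*203°) = -0.9205 - 0.3907i


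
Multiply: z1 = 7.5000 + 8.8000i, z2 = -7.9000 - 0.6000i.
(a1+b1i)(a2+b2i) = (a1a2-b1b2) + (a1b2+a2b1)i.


Real = 7.5*(-7.9) - 8.8*(-0.6) = -59.25 - (-5.28) = -53.97
Imag = 7.5*(-0.6) - (7.9)*8.8 = -4.5 - (69.52) = -74.02

-53.9700 - 74.0200i


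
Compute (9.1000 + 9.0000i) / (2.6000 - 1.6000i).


Conjugate of z2 = 2.6000 + 1.6000i
Numerator: (9.1000 + 9.0000i)(2.6000 + 1.6000i) = 9.2600 + 37.9600i
Denominator: 2.6^2 + (-1.6)^2 = 9.32
Result = (9.2600 + 37.9600i)/9.32

0.9936 + 4.0730i


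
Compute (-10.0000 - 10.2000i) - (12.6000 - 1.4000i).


Real: -10 - 12.6 = -22.6
Imag: -10.2 + 1.4 = -8.8

-22.6000 - 8.8000i


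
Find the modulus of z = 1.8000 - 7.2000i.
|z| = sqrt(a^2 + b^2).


|z| = sqrt(1.8^2 + (-7.2)^2) = sqrt(3.24 + 51.84) = sqrt(55.08) = 7.4216

|z| = 7.4216


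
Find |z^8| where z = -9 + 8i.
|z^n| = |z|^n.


|z| = sqrt(81+64) = sqrt(145) = 12.0416
|z^8| = |z|^8 = (sqrt(145))^8 = 145^4 = 442050625

|z^8| = 442050625


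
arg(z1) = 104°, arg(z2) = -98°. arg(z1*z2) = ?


arg(z1*z2) = 104° - 98° = 6°
Normalized to (-180°, 180°]: 6°

6°


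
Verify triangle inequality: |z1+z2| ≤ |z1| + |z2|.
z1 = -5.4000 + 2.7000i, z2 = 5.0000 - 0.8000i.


|z1| = sqrt((-5.4)^2 + 2.7^2) = sqrt(36.45) = 6.0374
|z2| = sqrt(5^2 + (-0.8)^2) = sqrt(25.64) = 5.0636
z1+z2 = -0.4000 + 1.9000i
|z1+z2| = sqrt(3.77) = 1.9416
|z1|+|z2| = 6.0374 + 5.0636 = 11.1010

|z1+z2| = 1.9416 ≤ |z1|+|z2| = 11.1010 (verified)


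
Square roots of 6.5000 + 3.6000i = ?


|z| = sqrt(42.25+12.96) = 7.4303
sqrt((|z|+a)/2) = sqrt((7.4303+6.5)/2) = sqrt(6.9652) = 2.6392
sqrt((|z|-a)/2) = sqrt((7.4303-6.5)/2) = sqrt(0.4652) = 0.6820

±(2.6392 + 0.6820i) i.e. 2.6392 + 0.6820i and -2.6392 - 0.6820i


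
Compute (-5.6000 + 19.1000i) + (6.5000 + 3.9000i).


Real: -5.6 + 6.5 = 0.9
Imag: 19.1 + 3.9 = 23

0.9000 + 23.0000i


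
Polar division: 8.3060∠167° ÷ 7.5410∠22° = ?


r = 8.3060 / 7.5410 = 1.1014
theta = 167° - 22° = 145° = 145° (mod 360)

1.1014 cis(145°)


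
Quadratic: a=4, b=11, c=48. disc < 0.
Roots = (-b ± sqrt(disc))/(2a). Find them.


disc = 11^2 - 4*4*48 = 121 - 768 = -647
sqrt(|disc|) = sqrt(647) = 25.4362
Real part = -11/(2*4) = -1.3750
Imag part = 25.4362/(2*4) = 3.1795

-1.3750 ± 3.1795i


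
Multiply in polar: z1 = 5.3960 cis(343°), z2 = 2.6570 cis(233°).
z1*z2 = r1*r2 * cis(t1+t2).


r = 5.3960 * 2.6570 = 14.3372
theta = 343° + 233° = 576° = 216° (mod 360)

14.3372 cis(216°)


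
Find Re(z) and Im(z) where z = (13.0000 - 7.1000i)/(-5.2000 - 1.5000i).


Multiply by conjugate: (13.0000 - 7.1000i)(-5.2000 + 1.5000i) / ((-5.2)^2 + (-1.5)^2)
Numerator real = 13*(-5.2) - (7.1)*(-1.5) = -56.95
Numerator imag = -7.1*(-5.2) - 13*(-1.5) = 56.42
Denominator = 29.29
Re(z) = -56.95/29.29 = -1.9443
Im(z) = 56.42/29.29 = 1.9263

Re(z) = -1.9443, Im(z) = 1.9263


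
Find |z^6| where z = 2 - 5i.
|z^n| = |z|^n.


|z| = sqrt(4+25) = sqrt(29) = 5.3852
|z^6| = |z|^6 = (sqrt(29))^6 = 29^3 = 24389

|z^6| = 24389


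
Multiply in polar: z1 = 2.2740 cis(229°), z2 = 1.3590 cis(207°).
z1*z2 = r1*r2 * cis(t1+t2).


r = 2.2740 * 1.3590 = 3.0904
theta = 229° + 207° = 436° = 76° (mod 360)

3.0904 cis(76°)


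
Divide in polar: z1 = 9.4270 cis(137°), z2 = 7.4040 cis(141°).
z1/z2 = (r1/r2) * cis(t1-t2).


r = 9.4270 / 7.4040 = 1.2732
theta = 137° - 141° = -4° = 356° (mod 360)

1.2732 cis(356°)


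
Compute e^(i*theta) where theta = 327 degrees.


cos(327°) = 0.8387
sin(327°) = -0.5446

e^(i*327°) = 0.8387 - 0.5446i


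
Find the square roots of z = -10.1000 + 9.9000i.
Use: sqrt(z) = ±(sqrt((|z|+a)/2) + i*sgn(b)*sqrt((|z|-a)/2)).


|z| = sqrt(102.01+98.01) = 14.1428
sqrt((|z|+a)/2) = sqrt((14.1428+(-10.1))/2) = sqrt(2.0214) = 1.4218
sqrt((|z|-a)/2) = sqrt((14.1428-(-10.1))/2) = sqrt(12.1214) = 3.4816

±(1.4218 + 3.4816i) i.e. 1.4218 + 3.4816i and -1.4218 - 3.4816i


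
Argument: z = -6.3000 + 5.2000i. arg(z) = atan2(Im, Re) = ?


Re = -6.3, Im = 5.2
arg = atan2(5.2, -6.3) = 140.4638 degrees

arg(z) = 140.4638 degrees


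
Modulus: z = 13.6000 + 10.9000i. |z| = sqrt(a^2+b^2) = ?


|z| = sqrt(13.6^2 + 10.9^2) = sqrt(184.96 + 118.81) = sqrt(303.77) = 17.4290

|z| = 17.4290


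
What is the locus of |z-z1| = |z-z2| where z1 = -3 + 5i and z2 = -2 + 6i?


Equal distances means the locus is the perpendicular bisector of z1 and z2.
Midpoint = ((-3+(-2))/2, (5+6)/2) = (-2.5000, 5.5000)

Perpendicular bisector through (-2.5000, 5.5000)


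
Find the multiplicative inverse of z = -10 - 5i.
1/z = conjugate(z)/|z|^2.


|z|^2 = 100+25 = 125
1/z = (-10 + 5i)/125

1/z = -0.0800 + 0.0400i


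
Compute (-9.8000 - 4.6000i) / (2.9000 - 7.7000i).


Conjugate of z2 = 2.9000 + 7.7000i
Numerator: (-9.8000 - 4.6000i)(2.9000 + 7.7000i) = 7.0000 - 88.8000i
Denominator: 2.9^2 + (-7.7)^2 = 67.7
Result = (7.0000 - 88.8000i)/67.7

0.1034 - 1.3117i


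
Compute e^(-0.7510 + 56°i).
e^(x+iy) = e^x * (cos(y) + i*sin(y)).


e^-0.7510 = 0.4719
cos(56°) = 0.5592
sin(56°) = 0.829
Real = 0.4719*0.5592 = 0.2639
Imag = 0.4719*0.829 = 0.3912

0.2639 + 0.3912i


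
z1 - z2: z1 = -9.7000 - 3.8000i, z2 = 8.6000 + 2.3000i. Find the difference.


Real: -9.7 - 8.6 = -18.3
Imag: -3.8 - 2.3 = -6.1

-18.3000 - 6.1000i


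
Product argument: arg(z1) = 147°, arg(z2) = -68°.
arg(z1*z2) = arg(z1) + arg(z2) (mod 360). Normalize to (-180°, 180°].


arg(z1*z2) = 147° - 68° = 79°
Normalized to (-180°, 180°]: 79°

79°


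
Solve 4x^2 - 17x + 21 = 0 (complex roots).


disc = (-17)^2 - 4*4*21 = 289 - 336 = -47
sqrt(|disc|) = sqrt(47) = 6.8557
Real part = 17/(2*4) = 2.1250
Imag part = 6.8557/(2*4) = 0.8570

2.1250 ± 0.8570i


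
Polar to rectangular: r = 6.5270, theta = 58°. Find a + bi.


a = 6.5270*cos(58°) = 6.5270*0.52992 = 3.4588
b = 6.5270*sin(58°) = 6.5270*0.84805 = 5.5352

3.4588 + 5.5352i


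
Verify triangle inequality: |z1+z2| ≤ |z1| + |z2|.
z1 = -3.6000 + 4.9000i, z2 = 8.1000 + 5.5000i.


|z1| = sqrt((-3.6)^2 + 4.9^2) = sqrt(36.97) = 6.0803
|z2| = sqrt(8.1^2 + 5.5^2) = sqrt(95.86) = 9.7908
z1+z2 = 4.5000 + 10.4000i
|z1+z2| = sqrt(128.41) = 11.3318
|z1|+|z2| = 6.0803 + 9.7908 = 15.8711

|z1+z2| = 11.3318 ≤ |z1|+|z2| = 15.8711 (verified)


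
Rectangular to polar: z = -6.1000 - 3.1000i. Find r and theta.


r = sqrt(37.21+9.61) = sqrt(46.82) = 6.8425
theta = atan2(-3.1, -6.1) = -153.0605 degrees

r = 6.8425, theta = -153.0605 degrees


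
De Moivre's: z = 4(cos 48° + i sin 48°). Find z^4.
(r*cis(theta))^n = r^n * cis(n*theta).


r^4 = 4^4 = 256
n*theta = 4*48° = 192° = 192° (mod 360)
a = 256*cos(192°) = -250.4058
b = 256*sin(192°) = -53.2254

256 cis(192°) = -250.4058 - 53.2254i


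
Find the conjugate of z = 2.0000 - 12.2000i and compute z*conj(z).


z_bar = 2.0000 + 12.2000i
z*z_bar = 2^2 + (-12.2)^2 = 4 + 148.84 = 152.84

z_bar = 2.0000 + 12.2000i, z*z_bar = 152.84


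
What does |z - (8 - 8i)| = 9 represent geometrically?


|z - z0| = r is a circle with center z0 and radius r.
Center = (8, -8), radius = 9

Circle with center (8, -8) and radius 9


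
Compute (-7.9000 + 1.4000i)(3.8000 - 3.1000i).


Real = -7.9*3.8 - 1.4*(-3.1) = -30.02 - (-4.34) = -25.68
Imag = -7.9*(-3.1) + 3.8*1.4 = 24.49 + 5.32 = 29.81

-25.6800 + 29.8100i


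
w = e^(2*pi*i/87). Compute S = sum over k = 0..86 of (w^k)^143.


The roots are w_k = w^k with w = e^(2*pi*i/87), and (w^k)^143 = (w^143)^k.
So S = 1 + u + u^2 + ... + u^(86) with u = w^143.
143 = 1*87 + 56, so 143 is not a multiple of 87: u = (w^87)^1 * w^56 = w^56 ≠ 1 (w is a primitive 87th root), while u^87 = (w^87)^143 = 1.
Geometric series: S = (1 - u^87)/(1 - u) = (1 - 1)/(1 - u) = 0

S = 0


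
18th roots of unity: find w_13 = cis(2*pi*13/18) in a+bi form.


Angle = 360*13/18 = 260°
a = cos(260°) = -0.1736
b = sin(260°) = -0.9848

-0.1736 - 0.9848i


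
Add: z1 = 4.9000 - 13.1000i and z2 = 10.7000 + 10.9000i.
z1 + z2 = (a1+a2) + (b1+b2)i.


Real: 4.9 + 10.7 = 15.6
Imag: -13.1 + 10.9 = -2.2

15.6000 - 2.2000i


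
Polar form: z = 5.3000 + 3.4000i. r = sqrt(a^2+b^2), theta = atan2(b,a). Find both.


r = sqrt(28.09+11.56) = sqrt(39.65) = 6.2968
theta = atan2(3.4, 5.3) = 32.6806 degrees

r = 6.2968, theta = 32.6806 degrees


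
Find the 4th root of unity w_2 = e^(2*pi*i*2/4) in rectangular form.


Angle = 360*2/4 = 180°
a = cos(180°) = -1.0000
b = sin(180°) = 0

-1.0000 + 0i


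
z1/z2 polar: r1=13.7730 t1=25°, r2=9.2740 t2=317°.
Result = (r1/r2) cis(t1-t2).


r = 13.7730 / 9.2740 = 1.4851
theta = 25° - 317° = -292° = 68° (mod 360)

1.4851 cis(68°)


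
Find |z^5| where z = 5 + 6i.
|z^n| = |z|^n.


|z| = sqrt(25+36) = sqrt(61) = 7.8102
|z^5| = |z|^5 = (sqrt(61))^5 = 61^2 * sqrt(61) = 3721*sqrt(61)

|z^5| = 3721*sqrt(61) ≈ 29061.9390


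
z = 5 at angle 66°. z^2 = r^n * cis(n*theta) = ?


r^2 = 5^2 = 25
n*theta = 2*66° = 132° = 132° (mod 360)
a = 25*cos(132°) = -16.7283
b = 25*sin(132°) = 18.5786

25 cis(132°) = -16.7283 + 18.5786i


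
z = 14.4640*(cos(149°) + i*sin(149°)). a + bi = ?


a = 14.4640*cos(149°) = 14.4640*(-0.85717) = -12.3981
b = 14.4640*sin(149°) = 14.4640*0.51504 = 7.4495

-12.3981 + 7.4495i


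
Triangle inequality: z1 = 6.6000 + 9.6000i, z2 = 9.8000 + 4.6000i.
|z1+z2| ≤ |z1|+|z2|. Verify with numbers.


|z1| = sqrt(6.6^2 + 9.6^2) = sqrt(135.72) = 11.6499
|z2| = sqrt(9.8^2 + 4.6^2) = sqrt(117.2) = 10.8259
z1+z2 = 16.4000 + 14.2000i
|z1+z2| = sqrt(470.6) = 21.6933
|z1|+|z2| = 11.6499 + 10.8259 = 22.4758

|z1+z2| = 21.6933 ≤ |z1|+|z2| = 22.4758 (verified)


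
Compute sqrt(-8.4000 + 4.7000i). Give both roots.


|z| = sqrt(70.56+22.09) = 9.6255
sqrt((|z|+a)/2) = sqrt((9.6255+(-8.4))/2) = sqrt(0.6127) = 0.7828
sqrt((|z|-a)/2) = sqrt((9.6255-(-8.4))/2) = sqrt(9.0127) = 3.0021

±(0.7828 + 3.0021i) i.e. 0.7828 + 3.0021i and -0.7828 - 3.0021i


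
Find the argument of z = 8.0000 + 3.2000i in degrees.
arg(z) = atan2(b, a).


Re = 8, Im = 3.2
arg = atan2(3.2, 8) = 21.8014 degrees

arg(z) = 21.8014 degrees


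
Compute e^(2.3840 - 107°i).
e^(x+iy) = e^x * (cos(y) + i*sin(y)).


e^2.3840 = 10.8482
cos(-107°) = -0.29237
sin(-107°) = -0.956305
Real = 10.8482*(-0.29237) = -3.1717
Imag = 10.8482*(-0.956305) = -10.3742

-3.1717 - 10.3742i


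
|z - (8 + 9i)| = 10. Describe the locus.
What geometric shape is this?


|z - z0| = r is a circle with center z0 and radius r.
Center = (8, 9), radius = 10

Circle with center (8, 9) and radius 10


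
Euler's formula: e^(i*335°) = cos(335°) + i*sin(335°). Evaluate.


cos(335°) = 0.9063
sin(335°) = -0.4226

e^(i*335°) = 0.9063 - 0.4226i


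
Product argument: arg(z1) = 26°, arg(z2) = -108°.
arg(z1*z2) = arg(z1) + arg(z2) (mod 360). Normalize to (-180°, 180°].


arg(z1*z2) = 26° - 108° = -82°
Normalized to (-180°, 180°]: -82°

-82°


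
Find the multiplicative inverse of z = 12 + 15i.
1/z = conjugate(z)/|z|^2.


|z|^2 = 144+225 = 369
1/z = (12 - 15i)/369

1/z = 0.0325 - 0.0407i


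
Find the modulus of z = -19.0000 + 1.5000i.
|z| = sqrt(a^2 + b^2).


|z| = sqrt((-19)^2 + 1.5^2) = sqrt(361 + 2.25) = sqrt(363.25) = 19.0591

|z| = 19.0591


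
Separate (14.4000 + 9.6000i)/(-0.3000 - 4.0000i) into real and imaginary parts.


Multiply by conjugate: (14.4000 + 9.6000i)(-0.3000 + 4.0000i) / ((-0.3)^2 + (-4)^2)
Numerator real = 14.4*(-0.3) + 9.6*(-4) = -42.72
Numerator imag = 9.6*(-0.3) - 14.4*(-4) = 54.72
Denominator = 16.09
Re(z) = -42.72/16.09 = -2.6551
Im(z) = 54.72/16.09 = 3.4009

Re(z) = -2.6551, Im(z) = 3.4009


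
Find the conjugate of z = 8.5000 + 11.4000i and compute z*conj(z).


z_bar = 8.5000 - 11.4000i
z*z_bar = 8.5^2 + 11.4^2 = 72.25 + 129.96 = 202.21

z_bar = 8.5000 - 11.4000i, z*z_bar = 202.21


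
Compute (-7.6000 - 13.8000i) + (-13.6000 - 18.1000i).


Real: -7.6 - 13.6 = -21.2
Imag: -13.8 - 18.1 = -31.9

-21.2000 - 31.9000i


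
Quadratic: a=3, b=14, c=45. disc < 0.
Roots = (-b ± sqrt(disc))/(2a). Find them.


disc = 14^2 - 4*3*45 = 196 - 540 = -344
sqrt(|disc|) = sqrt(344) = 18.5472
Real part = -14/(2*3) = -2.3333
Imag part = 18.5472/(2*3) = 3.0912

-2.3333 ± 3.0912i


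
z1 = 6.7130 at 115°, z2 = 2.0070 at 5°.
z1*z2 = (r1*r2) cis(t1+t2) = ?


r = 6.7130 * 2.0070 = 13.4730
theta = 115° + 5° = 120° = 120° (mod 360)

13.4730 cis(120°)


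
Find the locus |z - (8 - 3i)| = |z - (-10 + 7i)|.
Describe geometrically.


Equal distances means the locus is the perpendicular bisector of z1 and z2.
Midpoint = ((8+(-10))/2, (-3+7)/2) = (-1.0000, 2.0000)

Perpendicular bisector through (-1.0000, 2.0000)


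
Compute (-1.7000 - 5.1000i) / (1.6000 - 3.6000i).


Conjugate of z2 = 1.6000 + 3.6000i
Numerator: (-1.7000 - 5.1000i)(1.6000 + 3.6000i) = 15.6400 - 14.2800i
Denominator: 1.6^2 + (-3.6)^2 = 15.52
Result = (15.6400 - 14.2800i)/15.52

1.0077 - 0.9201i


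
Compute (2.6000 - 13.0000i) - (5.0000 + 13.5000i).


Real: 2.6 - 5 = -2.4
Imag: -13 - 13.5 = -26.5

-2.4000 - 26.5000i


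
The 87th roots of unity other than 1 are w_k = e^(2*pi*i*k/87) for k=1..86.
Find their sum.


With w = e^(2*pi*i/87), all 87 of the 87th roots of unity w^0 = 1, w, ..., w^(86) sum to 0: 1 + w + ... + w^(86) = (1 - w^87)/(1 - w) = 0 since w^87 = 1, w ≠ 1.
Removing the root 1: w + w^2 + ... + w^(86) = 0 - 1 = -1

Sum = -1


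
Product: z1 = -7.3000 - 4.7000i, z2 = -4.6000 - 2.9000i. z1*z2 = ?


Real = -7.3*(-4.6) - (-4.7)*(-2.9) = 33.58 - 13.63 = 19.95
Imag = -7.3*(-2.9) - (4.6)*(-4.7) = 21.17 + 21.62 = 42.79

19.9500 + 42.7900i


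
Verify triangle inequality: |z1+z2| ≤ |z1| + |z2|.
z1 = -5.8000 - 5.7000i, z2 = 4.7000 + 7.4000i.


|z1| = sqrt((-5.8)^2 + (-5.7)^2) = sqrt(66.13) = 8.1320
|z2| = sqrt(4.7^2 + 7.4^2) = sqrt(76.85) = 8.7664
z1+z2 = -1.1000 + 1.7000i
|z1+z2| = sqrt(4.1) = 2.0248
|z1|+|z2| = 8.1320 + 8.7664 = 16.8984

|z1+z2| = 2.0248 ≤ |z1|+|z2| = 16.8984 (verified)


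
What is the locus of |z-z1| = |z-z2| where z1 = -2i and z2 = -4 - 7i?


Equal distances means the locus is the perpendicular bisector of z1 and z2.
Midpoint = ((0+(-4))/2, (-2+(-7))/2) = (-2.0000, -4.5000)

Perpendicular bisector through (-2.0000, -4.5000)


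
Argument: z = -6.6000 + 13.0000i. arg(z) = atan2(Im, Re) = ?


Re = -6.6, Im = 13
arg = atan2(13, -6.6) = 116.9166 degrees

arg(z) = 116.9166 degrees


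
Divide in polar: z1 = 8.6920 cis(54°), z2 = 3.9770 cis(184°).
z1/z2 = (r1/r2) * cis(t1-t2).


r = 8.6920 / 3.9770 = 2.1856
theta = 54° - 184° = -130° = 230° (mod 360)

2.1856 cis(230°)


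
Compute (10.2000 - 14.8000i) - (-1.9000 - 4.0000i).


Real: 10.2 + 1.9 = 12.1
Imag: -14.8 + 4 = -10.8

12.1000 - 10.8000i


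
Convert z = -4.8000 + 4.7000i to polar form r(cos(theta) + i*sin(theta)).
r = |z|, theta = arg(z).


r = sqrt(23.04+22.09) = sqrt(45.13) = 6.7179
theta = atan2(4.7, -4.8) = 135.6031 degrees

r = 6.7179, theta = 135.6031 degrees


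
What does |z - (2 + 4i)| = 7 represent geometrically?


|z - z0| = r is a circle with center z0 and radius r.
Center = (2, 4), radius = 7

Circle with center (2, 4) and radius 7


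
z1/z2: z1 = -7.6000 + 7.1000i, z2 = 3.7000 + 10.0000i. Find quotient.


Conjugate of z2 = 3.7000 - 10.0000i
Numerator: (-7.6000 + 7.1000i)(3.7000 - 10.0000i) = 42.8800 + 102.2700i
Denominator: 3.7^2 + 10^2 = 113.69
Result = (42.8800 + 102.2700i)/113.69

0.3772 + 0.8996i


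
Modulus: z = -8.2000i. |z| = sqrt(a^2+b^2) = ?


|z| = sqrt(0^2 + (-8.2)^2) = sqrt(0 + 67.24) = sqrt(67.24) = 8.2000

|z| = 8.2000


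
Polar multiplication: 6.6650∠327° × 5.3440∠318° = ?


r = 6.6650 * 5.3440 = 35.6178
theta = 327° + 318° = 645° = 285° (mod 360)

35.6178 cis(285°)


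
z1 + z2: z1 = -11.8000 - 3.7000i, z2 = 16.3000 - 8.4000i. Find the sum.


Real: -11.8 + 16.3 = 4.5
Imag: -3.7 - 8.4 = -12.1

4.5000 - 12.1000i


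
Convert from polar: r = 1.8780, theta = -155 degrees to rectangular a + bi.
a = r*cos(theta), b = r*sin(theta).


a = 1.8780*cos(-155°) = 1.8780*(-0.9063) = -1.7020
b = 1.8780*sin(-155°) = 1.8780*(-0.42262) = -0.7937

-1.7020 - 0.7937i


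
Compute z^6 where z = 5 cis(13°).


r^6 = 5^6 = 15625
n*theta = 6*13° = 78° = 78° (mod 360)
a = 15625*cos(78°) = 3248.6202
b = 15625*sin(78°) = 15283.5563

15625 cis(78°) = 3248.6202 + 15283.5563i


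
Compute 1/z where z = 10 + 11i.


|z|^2 = 100+121 = 221
1/z = (10 - 11i)/221

1/z = 0.0452 - 0.0498i


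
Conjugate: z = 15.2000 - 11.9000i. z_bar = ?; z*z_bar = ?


z_bar = 15.2000 + 11.9000i
z*z_bar = 15.2^2 + (-11.9)^2 = 231.04 + 141.61 = 372.65

z_bar = 15.2000 + 11.9000i, z*z_bar = 372.65


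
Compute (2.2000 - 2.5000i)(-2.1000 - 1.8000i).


Real = 2.2*(-2.1) - (-2.5)*(-1.8) = -4.62 - 4.5 = -9.12
Imag = 2.2*(-1.8) - (2.1)*(-2.5) = -3.96 + 5.25 = 1.29

-9.1200 + 1.2900i


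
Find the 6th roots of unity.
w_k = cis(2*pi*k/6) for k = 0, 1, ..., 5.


The 6th roots of unity are cis(360k/6°) for k=0..5
Angle step = 360/6 = 60°
Primitive root: cis(60°)
Primitive root = 0.5000 + 0.8660i

6 roots at angles: 0°, 60°, 120°, 180°, 240°, 300°


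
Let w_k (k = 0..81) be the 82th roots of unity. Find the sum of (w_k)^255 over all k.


The roots are w_k = w^k with w = e^(2*pi*i/82), and (w^k)^255 = (w^255)^k.
So S = 1 + u + u^2 + ... + u^(81) with u = w^255.
255 = 3*82 + 9, so 255 is not a multiple of 82: u = (w^82)^3 * w^9 = w^9 ≠ 1 (w is a primitive 82th root), while u^82 = (w^82)^255 = 1.
Geometric series: S = (1 - u^82)/(1 - u) = (1 - 1)/(1 - u) = 0

S = 0


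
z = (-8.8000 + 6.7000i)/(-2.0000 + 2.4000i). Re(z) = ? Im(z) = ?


Multiply by conjugate: (-8.8000 + 6.7000i)(-2.0000 - 2.4000i) / ((-2)^2 + 2.4^2)
Numerator real = -8.8*(-2) + 6.7*2.4 = 33.68
Numerator imag = 6.7*(-2) - (-8.8)*2.4 = 7.72
Denominator = 9.76
Re(z) = 33.68/9.76 = 3.4508
Im(z) = 7.72/9.76 = 0.7910

Re(z) = 3.4508, Im(z) = 0.7910


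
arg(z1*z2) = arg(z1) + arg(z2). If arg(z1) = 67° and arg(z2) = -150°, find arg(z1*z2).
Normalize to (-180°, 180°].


arg(z1*z2) = 67° - 150° = -83°
Normalized to (-180°, 180°]: -83°

-83°


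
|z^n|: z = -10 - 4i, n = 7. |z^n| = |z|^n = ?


|z| = sqrt(100+16) = sqrt(116) = 10.7703
|z^7| = |z|^7 = (sqrt(116))^7 = 116^3 * sqrt(116) = 1560896*sqrt(116)

|z^7| = 1560896*sqrt(116) ≈ 16811364.4136


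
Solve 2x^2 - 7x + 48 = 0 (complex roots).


disc = (-7)^2 - 4*2*48 = 49 - 384 = -335
sqrt(|disc|) = sqrt(335) = 18.3030
Real part = 7/(2*2) = 1.7500
Imag part = 18.3030/(2*2) = 4.5758

1.7500 ± 4.5758i


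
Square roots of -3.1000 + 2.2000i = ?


|z| = sqrt(9.61+4.84) = 3.8013
sqrt((|z|+a)/2) = sqrt((3.8013+(-3.1))/2) = sqrt(0.3507) = 0.5922
sqrt((|z|-a)/2) = sqrt((3.8013-(-3.1))/2) = sqrt(3.4507) = 1.8576

±(0.5922 + 1.8576i) i.e. 0.5922 + 1.8576i and -0.5922 - 1.8576i


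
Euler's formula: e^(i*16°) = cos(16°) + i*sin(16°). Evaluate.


cos(16°) = 0.9613
sin(16°) = 0.2756

e^(i*16°) = 0.9613 + 0.2756i


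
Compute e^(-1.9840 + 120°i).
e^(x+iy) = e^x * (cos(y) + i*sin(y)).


e^-1.9840 = 0.1375
cos(120°) = -0.5
sin(120°) = 0.866
Real = 0.1375*(-0.5) = -0.0688
Imag = 0.1375*0.866 = 0.1191

-0.0688 + 0.1191i


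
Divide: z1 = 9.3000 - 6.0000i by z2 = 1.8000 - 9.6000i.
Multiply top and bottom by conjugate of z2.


Conjugate of z2 = 1.8000 + 9.6000i
Numerator: (9.3000 - 6.0000i)(1.8000 + 9.6000i) = 74.3400 + 78.4800i
Denominator: 1.8^2 + (-9.6)^2 = 95.4
Result = (74.3400 + 78.4800i)/95.4

0.7792 + 0.8226i


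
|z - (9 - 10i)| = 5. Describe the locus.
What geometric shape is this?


|z - z0| = r is a circle with center z0 and radius r.
Center = (9, -10), radius = 5

Circle with center (9, -10) and radius 5


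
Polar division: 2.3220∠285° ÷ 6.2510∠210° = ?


r = 2.3220 / 6.2510 = 0.3715
theta = 285° - 210° = 75° = 75° (mod 360)

0.3715 cis(75°)


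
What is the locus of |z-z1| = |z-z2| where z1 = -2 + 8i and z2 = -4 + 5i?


Equal distances means the locus is the perpendicular bisector of z1 and z2.
Midpoint = ((-2+(-4))/2, (8+5)/2) = (-3.0000, 6.5000)

Perpendicular bisector through (-3.0000, 6.5000)


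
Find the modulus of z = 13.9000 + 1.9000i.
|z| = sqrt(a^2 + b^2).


|z| = sqrt(13.9^2 + 1.9^2) = sqrt(193.21 + 3.61) = sqrt(196.82) = 14.0293

|z| = 14.0293


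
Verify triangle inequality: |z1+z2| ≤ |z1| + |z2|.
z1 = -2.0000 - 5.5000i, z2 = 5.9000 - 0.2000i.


|z1| = sqrt((-2)^2 + (-5.5)^2) = sqrt(34.25) = 5.8523
|z2| = sqrt(5.9^2 + (-0.2)^2) = sqrt(34.85) = 5.9034
z1+z2 = 3.9000 - 5.7000i
|z1+z2| = sqrt(47.7) = 6.9065
|z1|+|z2| = 5.8523 + 5.9034 = 11.7557

|z1+z2| = 6.9065 ≤ |z1|+|z2| = 11.7557 (verified)


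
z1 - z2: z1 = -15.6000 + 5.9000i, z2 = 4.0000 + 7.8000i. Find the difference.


Real: -15.6 - 4 = -19.6
Imag: 5.9 - 7.8 = -1.9

-19.6000 - 1.9000i


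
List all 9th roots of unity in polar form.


The 9th roots of unity are cis(360k/9°) for k=0..8
Angle step = 360/9 = 40°
Primitive root: cis(40°)
Primitive root = 0.7660 + 0.6428i

9 roots at angles: 0°, 40°, 80°, 120°, 160°, 200°, 240°, 280°, 320°


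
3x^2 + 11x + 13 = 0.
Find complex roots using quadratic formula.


disc = 11^2 - 4*3*13 = 121 - 156 = -35
sqrt(|disc|) = sqrt(35) = 5.9161
Real part = -11/(2*3) = -1.8333
Imag part = 5.9161/(2*3) = 0.9860

-1.8333 ± 0.9860i


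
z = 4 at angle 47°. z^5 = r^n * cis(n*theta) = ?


r^5 = 4^5 = 1024
n*theta = 5*47° = 235° = 235° (mod 360)
a = 1024*cos(235°) = -587.3423
b = 1024*sin(235°) = -838.8117

1024 cis(235°) = -587.3423 - 838.8117i


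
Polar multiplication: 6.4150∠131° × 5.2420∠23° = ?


r = 6.4150 * 5.2420 = 33.6274
theta = 131° + 23° = 154° = 154° (mod 360)

33.6274 cis(154°)


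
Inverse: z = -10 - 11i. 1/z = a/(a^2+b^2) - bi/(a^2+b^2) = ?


|z|^2 = 100+121 = 221
1/z = (-10 + 11i)/221

1/z = -0.0452 + 0.0498i


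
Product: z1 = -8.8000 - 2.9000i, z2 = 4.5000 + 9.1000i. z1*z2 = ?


Real = -8.8*4.5 - (-2.9)*9.1 = -39.6 - (-26.39) = -13.21
Imag = -8.8*9.1 + 4.5*(-2.9) = -80.08 - (13.05) = -93.13

-13.2100 - 93.1300i


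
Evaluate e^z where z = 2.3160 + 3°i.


e^2.3160 = 10.1351
cos(3°) = 0.99863
sin(3°) = 0.052336
Real = 10.1351*0.99863 = 10.1212
Imag = 10.1351*0.052336 = 0.5304

10.1212 + 0.5304i


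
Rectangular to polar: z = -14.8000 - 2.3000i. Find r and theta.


r = sqrt(219.04+5.29) = sqrt(224.33) = 14.9777
theta = atan2(-2.3, -14.8) = -171.1666 degrees

r = 14.9777, theta = -171.1666 degrees


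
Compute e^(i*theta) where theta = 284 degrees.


cos(284°) = 0.2419
sin(284°) = -0.9703

e^(i*284°) = 0.2419 - 0.9703i


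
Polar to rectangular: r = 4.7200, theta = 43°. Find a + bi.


a = 4.7200*cos(43°) = 4.7200*0.73135 = 3.4520
b = 4.7200*sin(43°) = 4.7200*0.682 = 3.2190

3.4520 + 3.2190i


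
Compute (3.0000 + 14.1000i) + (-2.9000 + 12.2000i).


Real: 3 - 2.9 = 0.1
Imag: 14.1 + 12.2 = 26.3

0.1000 + 26.3000i


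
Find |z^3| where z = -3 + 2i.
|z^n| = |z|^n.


|z| = sqrt(9+4) = sqrt(13) = 3.6056
|z^3| = |z|^3 = (sqrt(13))^3 = 13*sqrt(13)

|z^3| = 13*sqrt(13) ≈ 46.8722


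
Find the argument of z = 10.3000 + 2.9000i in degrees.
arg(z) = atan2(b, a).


Re = 10.3, Im = 2.9
arg = atan2(2.9, 10.3) = 15.7247 degrees

arg(z) = 15.7247 degrees


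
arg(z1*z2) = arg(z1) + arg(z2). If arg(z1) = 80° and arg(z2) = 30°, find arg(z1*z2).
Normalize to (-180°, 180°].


arg(z1*z2) = 80° + 30° = 110°
Normalized to (-180°, 180°]: 110°

110°


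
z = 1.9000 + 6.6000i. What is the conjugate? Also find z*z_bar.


z_bar = 1.9000 - 6.6000i
z*z_bar = 1.9^2 + 6.6^2 = 3.61 + 43.56 = 47.17

z_bar = 1.9000 - 6.6000i, z*z_bar = 47.17


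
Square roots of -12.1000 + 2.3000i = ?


|z| = sqrt(146.41+5.29) = 12.3167
sqrt((|z|+a)/2) = sqrt((12.3167+(-12.1))/2) = sqrt(0.1083) = 0.3291
sqrt((|z|-a)/2) = sqrt((12.3167-(-12.1))/2) = sqrt(12.2083) = 3.4940

±(0.3291 + 3.4940i) i.e. 0.3291 + 3.4940i and -0.3291 - 3.4940i


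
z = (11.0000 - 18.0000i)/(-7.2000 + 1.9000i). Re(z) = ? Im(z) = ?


Multiply by conjugate: (11.0000 - 18.0000i)(-7.2000 - 1.9000i) / ((-7.2)^2 + 1.9^2)
Numerator real = 11*(-7.2) - (18)*1.9 = -113.4
Numerator imag = -18*(-7.2) - 11*1.9 = 108.7
Denominator = 55.45
Re(z) = -113.4/55.45 = -2.0451
Im(z) = 108.7/55.45 = 1.9603

Re(z) = -2.0451, Im(z) = 1.9603


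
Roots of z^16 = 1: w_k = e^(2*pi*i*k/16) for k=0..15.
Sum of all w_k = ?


The sum of all 16th roots of unity is 0.
Geometric series: (1 - w^16)/(1 - w) = (1-1)/(1-w) = 0 since w^16 = 1, w ≠ 1.
Alternatively: coefficient of z^15 in z^16 - 1 is 0.

0


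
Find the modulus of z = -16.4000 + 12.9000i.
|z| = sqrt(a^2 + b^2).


|z| = sqrt((-16.4)^2 + 12.9^2) = sqrt(268.96 + 166.41) = sqrt(435.37) = 20.8655

|z| = 20.8655


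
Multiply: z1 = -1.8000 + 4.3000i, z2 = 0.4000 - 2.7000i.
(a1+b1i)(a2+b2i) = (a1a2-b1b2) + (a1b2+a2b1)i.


Real = -1.8*0.4 - 4.3*(-2.7) = -0.72 - (-11.61) = 10.89
Imag = -1.8*(-2.7) + 0.4*4.3 = 4.86 + 1.72 = 6.58

10.8900 + 6.5800i


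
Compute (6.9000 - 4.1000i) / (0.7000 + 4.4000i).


Conjugate of z2 = 0.7000 - 4.4000i
Numerator: (6.9000 - 4.1000i)(0.7000 - 4.4000i) = -13.2100 - 33.2300i
Denominator: 0.7^2 + 4.4^2 = 19.85
Result = (-13.2100 - 33.2300i)/19.85

-0.6655 - 1.6741i


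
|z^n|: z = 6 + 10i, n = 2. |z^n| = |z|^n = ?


|z| = sqrt(36+100) = sqrt(136) = 11.6619
|z^2| = |z|^2 = (sqrt(136))^2 = 136

|z^2| = 136


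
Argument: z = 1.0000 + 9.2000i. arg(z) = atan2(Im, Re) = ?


Re = 1, Im = 9.2
arg = atan2(9.2, 1) = 83.7966 degrees

arg(z) = 83.7966 degrees


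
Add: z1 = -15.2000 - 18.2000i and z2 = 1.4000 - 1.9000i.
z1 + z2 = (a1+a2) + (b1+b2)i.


Real: -15.2 + 1.4 = -13.8
Imag: -18.2 - 1.9 = -20.1

-13.8000 - 20.1000i


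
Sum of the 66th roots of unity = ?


The sum of all 66th roots of unity is 0.
Geometric series: (1 - w^66)/(1 - w) = (1-1)/(1-w) = 0 since w^66 = 1, w ≠ 1.
Alternatively: coefficient of z^65 in z^66 - 1 is 0.

0


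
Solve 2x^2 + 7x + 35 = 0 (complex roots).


disc = 7^2 - 4*2*35 = 49 - 280 = -231
sqrt(|disc|) = sqrt(231) = 15.1987
Real part = -7/(2*2) = -1.7500
Imag part = 15.1987/(2*2) = 3.7997

-1.7500 ± 3.7997i


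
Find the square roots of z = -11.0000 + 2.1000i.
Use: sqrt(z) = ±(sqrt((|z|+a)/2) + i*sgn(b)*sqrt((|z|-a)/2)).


|z| = sqrt(121+4.41) = 11.1987
sqrt((|z|+a)/2) = sqrt((11.1987+(-11))/2) = sqrt(0.0993) = 0.3152
sqrt((|z|-a)/2) = sqrt((11.1987-(-11))/2) = sqrt(11.0993) = 3.3316

±(0.3152 + 3.3316i) i.e. 0.3152 + 3.3316i and -0.3152 - 3.3316i


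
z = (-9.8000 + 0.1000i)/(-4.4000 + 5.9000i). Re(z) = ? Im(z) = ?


Multiply by conjugate: (-9.8000 + 0.1000i)(-4.4000 - 5.9000i) / ((-4.4)^2 + 5.9^2)
Numerator real = -9.8*(-4.4) + 0.1*5.9 = 43.71
Numerator imag = 0.1*(-4.4) - (-9.8)*5.9 = 57.38
Denominator = 54.17
Re(z) = 43.71/54.17 = 0.8069
Im(z) = 57.38/54.17 = 1.0593

Re(z) = 0.8069, Im(z) = 1.0593


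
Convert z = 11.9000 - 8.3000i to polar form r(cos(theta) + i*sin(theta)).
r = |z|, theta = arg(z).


r = sqrt(141.61+68.89) = sqrt(210.5) = 14.5086
theta = atan2(-8.3, 11.9) = -34.8950 degrees

r = 14.5086, theta = -34.8950 degrees


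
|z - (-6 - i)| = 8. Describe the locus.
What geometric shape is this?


|z - z0| = r is a circle with center z0 and radius r.
Center = (-6, -1), radius = 8

Circle with center (-6, -1) and radius 8


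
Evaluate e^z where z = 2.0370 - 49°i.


e^2.0370 = 7.6676
cos(-49°) = 0.65606
sin(-49°) = -0.75471
Real = 7.6676*0.65606 = 5.0304
Imag = 7.6676*(-0.75471) = -5.7868

5.0304 - 5.7868i


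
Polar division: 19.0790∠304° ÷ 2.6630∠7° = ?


r = 19.0790 / 2.6630 = 7.1645
theta = 304° - 7° = 297° = 297° (mod 360)

7.1645 cis(297°)


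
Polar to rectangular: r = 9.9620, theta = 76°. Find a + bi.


a = 9.9620*cos(76°) = 9.9620*0.24192 = 2.4100
b = 9.9620*sin(76°) = 9.9620*0.9703 = 9.6661

2.4100 + 9.6661i


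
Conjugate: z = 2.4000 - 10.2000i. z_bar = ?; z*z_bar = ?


z_bar = 2.4000 + 10.2000i
z*z_bar = 2.4^2 + (-10.2)^2 = 5.76 + 104.04 = 109.8

z_bar = 2.4000 + 10.2000i, z*z_bar = 109.8


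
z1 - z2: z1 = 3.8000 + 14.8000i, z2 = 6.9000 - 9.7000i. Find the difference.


Real: 3.8 - 6.9 = -3.1
Imag: 14.8 + 9.7 = 24.5

-3.1000 + 24.5000i


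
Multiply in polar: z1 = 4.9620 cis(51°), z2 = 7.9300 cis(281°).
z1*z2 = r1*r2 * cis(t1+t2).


r = 4.9620 * 7.9300 = 39.3487
theta = 51° + 281° = 332° = 332° (mod 360)

39.3487 cis(332°)


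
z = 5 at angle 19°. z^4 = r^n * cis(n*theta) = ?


r^4 = 5^4 = 625
n*theta = 4*19° = 76° = 76° (mod 360)
a = 625*cos(76°) = 151.2012
b = 625*sin(76°) = 606.4348

625 cis(76°) = 151.2012 + 606.4348i


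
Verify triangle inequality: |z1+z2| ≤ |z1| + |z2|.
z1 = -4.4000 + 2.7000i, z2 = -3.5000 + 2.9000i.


|z1| = sqrt((-4.4)^2 + 2.7^2) = sqrt(26.65) = 5.1624
|z2| = sqrt((-3.5)^2 + 2.9^2) = sqrt(20.66) = 4.5453
z1+z2 = -7.9000 + 5.6000i
|z1+z2| = sqrt(93.77) = 9.6835
|z1|+|z2| = 5.1624 + 4.5453 = 9.7077

|z1+z2| = 9.6835 ≤ |z1|+|z2| = 9.7077 (verified)


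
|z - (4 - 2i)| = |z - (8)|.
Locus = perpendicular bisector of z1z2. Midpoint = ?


Equal distances means the locus is the perpendicular bisector of z1 and z2.
Midpoint = ((4+8)/2, (-2+0)/2) = (6.0000, -1.0000)

Perpendicular bisector through (6.0000, -1.0000)


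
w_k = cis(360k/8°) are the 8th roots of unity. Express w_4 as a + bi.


Angle = 360*4/8 = 180°
a = cos(180°) = -1.0000
b = sin(180°) = 0

-1.0000 + 0i


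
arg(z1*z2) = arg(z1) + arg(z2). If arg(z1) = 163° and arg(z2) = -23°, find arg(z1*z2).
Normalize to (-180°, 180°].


arg(z1*z2) = 163° - 23° = 140°
Normalized to (-180°, 180°]: 140°

140°


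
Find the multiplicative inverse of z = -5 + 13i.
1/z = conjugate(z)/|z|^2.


|z|^2 = 25+169 = 194
1/z = (-5 - 13i)/194

1/z = -0.0258 - 0.0670i


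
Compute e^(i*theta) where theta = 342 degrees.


cos(342°) = 0.9511
sin(342°) = -0.3090

e^(i*342°) = 0.9511 - 0.3090i


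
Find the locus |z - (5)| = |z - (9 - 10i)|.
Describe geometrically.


Equal distances means the locus is the perpendicular bisector of z1 and z2.
Midpoint = ((5+9)/2, (0+(-10))/2) = (7.0000, -5.0000)

Perpendicular bisector through (7.0000, -5.0000)


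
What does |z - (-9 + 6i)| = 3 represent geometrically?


|z - z0| = r is a circle with center z0 and radius r.
Center = (-9, 6), radius = 3

Circle with center (-9, 6) and radius 3


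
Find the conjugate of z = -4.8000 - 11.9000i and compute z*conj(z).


z_bar = -4.8000 + 11.9000i
z*z_bar = (-4.8)^2 + (-11.9)^2 = 23.04 + 141.61 = 164.65

z_bar = -4.8000 + 11.9000i, z*z_bar = 164.65


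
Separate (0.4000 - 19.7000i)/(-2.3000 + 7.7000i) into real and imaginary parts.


Multiply by conjugate: (0.4000 - 19.7000i)(-2.3000 - 7.7000i) / ((-2.3)^2 + 7.7^2)
Numerator real = 0.4*(-2.3) - (19.7)*7.7 = -152.61
Numerator imag = -19.7*(-2.3) - 0.4*7.7 = 42.23
Denominator = 64.58
Re(z) = -152.61/64.58 = -2.3631
Im(z) = 42.23/64.58 = 0.6539

Re(z) = -2.3631, Im(z) = 0.6539


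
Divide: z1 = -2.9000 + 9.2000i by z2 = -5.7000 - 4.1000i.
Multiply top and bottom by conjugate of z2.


Conjugate of z2 = -5.7000 + 4.1000i
Numerator: (-2.9000 + 9.2000i)(-5.7000 + 4.1000i) = -21.1900 - 64.3300i
Denominator: (-5.7)^2 + (-4.1)^2 = 49.3
Result = (-21.1900 - 64.3300i)/49.3

-0.4298 - 1.3049i


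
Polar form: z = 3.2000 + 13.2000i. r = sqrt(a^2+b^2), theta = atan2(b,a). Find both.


r = sqrt(10.24+174.24) = sqrt(184.48) = 13.5823
theta = atan2(13.2, 3.2) = 76.3730 degrees

r = 13.5823, theta = 76.3730 degrees


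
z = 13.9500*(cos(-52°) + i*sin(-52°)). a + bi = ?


a = 13.9500*cos(-52°) = 13.9500*0.61566 = 8.5885
b = 13.9500*sin(-52°) = 13.9500*(-0.788011) = -10.9928

8.5885 - 10.9928i


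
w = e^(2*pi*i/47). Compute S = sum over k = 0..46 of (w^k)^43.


The roots are w_k = w^k with w = e^(2*pi*i/47), and (w^k)^43 = (w^43)^k.
So S = 1 + u + u^2 + ... + u^(46) with u = w^43.
43 = 0*47 + 43, so 43 is not a multiple of 47: u = w^43 ≠ 1 (w is a primitive 47th root), while u^47 = (w^47)^43 = 1.
Geometric series: S = (1 - u^47)/(1 - u) = (1 - 1)/(1 - u) = 0

S = 0


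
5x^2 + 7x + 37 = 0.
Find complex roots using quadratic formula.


disc = 7^2 - 4*5*37 = 49 - 740 = -691
sqrt(|disc|) = sqrt(691) = 26.2869
Real part = -7/(2*5) = -0.7000
Imag part = 26.2869/(2*5) = 2.6287

-0.7000 ± 2.6287i


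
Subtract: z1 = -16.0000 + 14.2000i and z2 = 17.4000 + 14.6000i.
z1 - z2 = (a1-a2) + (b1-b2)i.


Real: -16 - 17.4 = -33.4
Imag: 14.2 - 14.6 = -0.4

-33.4000 - 0.4000i


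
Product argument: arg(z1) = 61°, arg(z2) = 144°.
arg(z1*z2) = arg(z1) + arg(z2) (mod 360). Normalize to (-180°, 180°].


arg(z1*z2) = 61° + 144° = 205°
Normalized to (-180°, 180°]: -155°

-155°


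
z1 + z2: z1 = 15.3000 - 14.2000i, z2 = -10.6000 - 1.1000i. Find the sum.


Real: 15.3 - 10.6 = 4.7
Imag: -14.2 - 1.1 = -15.3

4.7000 - 15.3000i


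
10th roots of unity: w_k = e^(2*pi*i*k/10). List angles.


The 10th roots of unity are cis(360k/10°) for k=0..9
Angle step = 360/10 = 36°
Primitive root: cis(36°)
Primitive root = 0.8090 + 0.5878i

10 roots at angles: 0°, 36°, 72°, 108°, 144°, 180°, 216°, 252°, 288°, 324°


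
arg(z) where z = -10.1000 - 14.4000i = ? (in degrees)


Re = -10.1, Im = -14.4
arg = atan2(-14.4, -10.1) = -125.0454 degrees

arg(z) = -125.0454 degrees


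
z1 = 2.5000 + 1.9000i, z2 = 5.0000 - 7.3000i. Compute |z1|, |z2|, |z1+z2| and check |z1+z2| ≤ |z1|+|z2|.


|z1| = sqrt(2.5^2 + 1.9^2) = sqrt(9.86) = 3.1401
|z2| = sqrt(5^2 + (-7.3)^2) = sqrt(78.29) = 8.8482
z1+z2 = 7.5000 - 5.4000i
|z1+z2| = sqrt(85.41) = 9.2418
|z1|+|z2| = 3.1401 + 8.8482 = 11.9883

|z1+z2| = 9.2418 ≤ |z1|+|z2| = 11.9883 (verified)


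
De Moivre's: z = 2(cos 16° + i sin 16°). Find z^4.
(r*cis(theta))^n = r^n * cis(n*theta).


r^4 = 2^4 = 16
n*theta = 4*16° = 64° = 64° (mod 360)
a = 16*cos(64°) = 7.0139
b = 16*sin(64°) = 14.3807

16 cis(64°) = 7.0139 + 14.3807i


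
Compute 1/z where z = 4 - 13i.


|z|^2 = 16+169 = 185
1/z = (4 + 13i)/185

1/z = 0.0216 + 0.0703i


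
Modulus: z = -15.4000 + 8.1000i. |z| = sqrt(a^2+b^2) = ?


|z| = sqrt((-15.4)^2 + 8.1^2) = sqrt(237.16 + 65.61) = sqrt(302.77) = 17.4003

|z| = 17.4003


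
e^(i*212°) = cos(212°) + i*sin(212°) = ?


cos(212°) = -0.8480
sin(212°) = -0.5299

e^(i*212°) = -0.8480 - 0.5299i


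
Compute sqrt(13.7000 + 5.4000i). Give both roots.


|z| = sqrt(187.69+29.16) = 14.7258
sqrt((|z|+a)/2) = sqrt((14.7258+13.7)/2) = sqrt(14.2129) = 3.7700
sqrt((|z|-a)/2) = sqrt((14.7258-13.7)/2) = sqrt(0.5129) = 0.7162

±(3.7700 + 0.7162i) i.e. 3.7700 + 0.7162i and -3.7700 - 0.7162i


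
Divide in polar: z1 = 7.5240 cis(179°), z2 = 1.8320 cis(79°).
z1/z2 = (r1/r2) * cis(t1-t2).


r = 7.5240 / 1.8320 = 4.1070
theta = 179° - 79° = 100° = 100° (mod 360)

4.1070 cis(100°)


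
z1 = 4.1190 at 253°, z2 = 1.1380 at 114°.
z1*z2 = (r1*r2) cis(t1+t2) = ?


r = 4.1190 * 1.1380 = 4.6874
theta = 253° + 114° = 367° = 7° (mod 360)

4.6874 cis(7°)


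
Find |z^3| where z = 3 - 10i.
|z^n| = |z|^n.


|z| = sqrt(9+100) = sqrt(109) = 10.4403
|z^3| = |z|^3 = (sqrt(109))^3 = 109*sqrt(109)

|z^3| = 109*sqrt(109) ≈ 1137.9934


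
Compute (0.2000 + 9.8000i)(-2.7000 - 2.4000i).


Real = 0.2*(-2.7) - 9.8*(-2.4) = -0.54 - (-23.52) = 22.98
Imag = 0.2*(-2.4) - (2.7)*9.8 = -0.48 - (26.46) = -26.94

22.9800 - 26.9400i


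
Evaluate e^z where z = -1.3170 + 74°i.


e^-1.3170 = 0.26794
cos(74°) = 0.27564
sin(74°) = 0.9613
Real = 0.26794*0.27564 = 0.0739
Imag = 0.26794*0.9613 = 0.2576

0.0739 + 0.2576i


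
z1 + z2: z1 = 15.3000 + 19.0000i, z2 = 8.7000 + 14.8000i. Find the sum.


Real: 15.3 + 8.7 = 24
Imag: 19 + 14.8 = 33.8

24.0000 + 33.8000i


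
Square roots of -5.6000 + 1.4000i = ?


|z| = sqrt(31.36+1.96) = 5.7723
sqrt((|z|+a)/2) = sqrt((5.7723+(-5.6))/2) = sqrt(0.0862) = 0.2936
sqrt((|z|-a)/2) = sqrt((5.7723-(-5.6))/2) = sqrt(5.6862) = 2.3846

±(0.2936 + 2.3846i) i.e. 0.2936 + 2.3846i and -0.2936 - 2.3846i


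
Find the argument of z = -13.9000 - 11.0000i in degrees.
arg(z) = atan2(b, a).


Re = -13.9, Im = -11
arg = atan2(-11, -13.9) = -141.6431 degrees

arg(z) = -141.6431 degrees


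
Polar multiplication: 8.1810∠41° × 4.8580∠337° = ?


r = 8.1810 * 4.8580 = 39.7433
theta = 41° + 337° = 378° = 18° (mod 360)

39.7433 cis(18°)


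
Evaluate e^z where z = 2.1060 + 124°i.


e^2.1060 = 8.2153
cos(124°) = -0.55919
sin(124°) = 0.82904
Real = 8.2153*(-0.55919) = -4.5939
Imag = 8.2153*0.82904 = 6.8108

-4.5939 + 6.8108i


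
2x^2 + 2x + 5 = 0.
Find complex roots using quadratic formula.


disc = 2^2 - 4*2*5 = 4 - 40 = -36
sqrt(|disc|) = sqrt(36) = 6.0000
Real part = -2/(2*2) = -0.5000
Imag part = 6.0000/(2*2) = 1.5000

-0.5000 ± 1.5000i


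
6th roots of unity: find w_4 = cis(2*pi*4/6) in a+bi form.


Angle = 360*4/6 = 240°
a = cos(240°) = -0.5000
b = sin(240°) = -0.8660

-0.5000 - 0.8660i


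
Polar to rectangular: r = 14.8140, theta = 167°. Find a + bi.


a = 14.8140*cos(167°) = 14.8140*(-0.97437) = -14.4343
b = 14.8140*sin(167°) = 14.8140*0.22495 = 3.3324

-14.4343 + 3.3324i


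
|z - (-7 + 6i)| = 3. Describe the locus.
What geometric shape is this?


|z - z0| = r is a circle with center z0 and radius r.
Center = (-7, 6), radius = 3

Circle with center (-7, 6) and radius 3


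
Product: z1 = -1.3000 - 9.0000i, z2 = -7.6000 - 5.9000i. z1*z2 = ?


Real = -1.3*(-7.6) - (-9)*(-5.9) = 9.88 - 53.1 = -43.22
Imag = -1.3*(-5.9) - (7.6)*(-9) = 7.67 + 68.4 = 76.07

-43.2200 + 76.0700i


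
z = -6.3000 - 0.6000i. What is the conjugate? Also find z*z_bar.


z_bar = -6.3000 + 0.6000i
z*z_bar = (-6.3)^2 + (-0.6)^2 = 39.69 + 0.36 = 40.05

z_bar = -6.3000 + 0.6000i, z*z_bar = 40.05


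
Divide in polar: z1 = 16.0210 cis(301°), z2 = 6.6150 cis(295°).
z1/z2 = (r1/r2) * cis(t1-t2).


r = 16.0210 / 6.6150 = 2.4219
theta = 301° - 295° = 6° = 6° (mod 360)

2.4219 cis(6°)


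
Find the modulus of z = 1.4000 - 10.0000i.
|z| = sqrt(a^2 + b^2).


|z| = sqrt(1.4^2 + (-10)^2) = sqrt(1.96 + 100) = sqrt(101.96) = 10.0975

|z| = 10.0975


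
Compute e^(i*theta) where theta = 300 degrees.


cos(300°) = 0.5000
sin(300°) = -0.8660

e^(i*300°) = 0.5000 - 0.8660i


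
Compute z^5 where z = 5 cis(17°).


r^5 = 5^5 = 3125
n*theta = 5*17° = 85° = 85° (mod 360)
a = 3125*cos(85°) = 272.3617
b = 3125*sin(85°) = 3113.1084

3125 cis(85°) = 272.3617 + 3113.1084i


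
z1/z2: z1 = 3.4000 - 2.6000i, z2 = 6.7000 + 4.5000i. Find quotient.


Conjugate of z2 = 6.7000 - 4.5000i
Numerator: (3.4000 - 2.6000i)(6.7000 - 4.5000i) = 11.0800 - 32.7200i
Denominator: 6.7^2 + 4.5^2 = 65.14
Result = (11.0800 - 32.7200i)/65.14

0.1701 - 0.5023i


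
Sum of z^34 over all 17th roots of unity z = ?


The roots are w_k = w^k with w = e^(2*pi*i/17), and (w^k)^34 = (w^34)^k.
So S = 1 + u + u^2 + ... + u^(16) with u = w^34.
34 = 2*17 + 0, so 34 is a multiple of 17 and u = (w^17)^2 = 1.
Every one of the 17 terms equals 1: S = 17

S = 17


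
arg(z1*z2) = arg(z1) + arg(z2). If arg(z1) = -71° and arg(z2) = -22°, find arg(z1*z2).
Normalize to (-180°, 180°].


arg(z1*z2) = -71° - 22° = -93°
Normalized to (-180°, 180°]: -93°

-93°


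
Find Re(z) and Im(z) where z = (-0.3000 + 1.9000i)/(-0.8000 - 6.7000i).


Multiply by conjugate: (-0.3000 + 1.9000i)(-0.8000 + 6.7000i) / ((-0.8)^2 + (-6.7)^2)
Numerator real = -0.3*(-0.8) + 1.9*(-6.7) = -12.49
Numerator imag = 1.9*(-0.8) - (-0.3)*(-6.7) = -3.53
Denominator = 45.53
Re(z) = -12.49/45.53 = -0.2743
Im(z) = -3.53/45.53 = -0.0775

Re(z) = -0.2743, Im(z) = -0.0775
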